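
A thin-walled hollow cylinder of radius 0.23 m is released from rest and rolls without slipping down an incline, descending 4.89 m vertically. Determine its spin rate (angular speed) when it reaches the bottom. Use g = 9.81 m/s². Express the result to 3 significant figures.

With I = MR², the ratio k = I/(MR²) is 1.
Rolling without slipping gives ω = v/R, so the total kinetic energy is ½Mv² + ½Iω² = ½(1+k)Mv² = Mv².
Energy conservation Mgh = ½(1+k)Mv² gives v = √(2gh/(1+k)) = √(2 × 9.81 × 4.89 / 2) = 6.926 m/s.
Then ω = v/R = 6.926 / 0.23 ≈ 30.1 rad/s.

ω ≈ 30.1 rad/s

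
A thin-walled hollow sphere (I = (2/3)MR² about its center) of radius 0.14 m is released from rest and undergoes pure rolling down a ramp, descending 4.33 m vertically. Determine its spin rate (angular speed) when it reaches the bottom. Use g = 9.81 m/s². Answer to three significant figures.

ω ≈ 51.0 rad/s

Here I = (2/3)MR², so the shape factor k = I/(MR²) = 2/3.
The rolling condition ω = v/R makes the rotational term ½I(v/R)² = ½kMv², so KE_total = ½(1+k)Mv² = (5/6)Mv².
Energy conservation Mgh = ½(1+k)Mv² gives v = √(2gh/(1+k)) = √(2 × 9.81 × 4.33 / 1.667) = 7.14 m/s.
The angular speed follows from ω = v/R = 7.14/0.14 ≈ 51.0 rad/s.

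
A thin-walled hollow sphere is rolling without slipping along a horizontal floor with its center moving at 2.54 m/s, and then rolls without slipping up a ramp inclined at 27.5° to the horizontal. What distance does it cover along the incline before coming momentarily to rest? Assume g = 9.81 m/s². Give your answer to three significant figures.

Here I = (2/3)MR², so the shape factor k = I/(MR²) = 2/3.
Since it rolls without slipping, ω = v/R and KE = ½Mv² + ½Iω² = ½(1+k)Mv² = (5/6)Mv².
Setting this equal to Mgh gives the vertical rise h = (1+k)v₀²/(2g) = 1.667×2.54²/(2×9.81) = 0.548 m.
Along the incline, d = h/sinθ = 0.548/sin27.5° ≈ 1.19 m.

d ≈ 1.19 m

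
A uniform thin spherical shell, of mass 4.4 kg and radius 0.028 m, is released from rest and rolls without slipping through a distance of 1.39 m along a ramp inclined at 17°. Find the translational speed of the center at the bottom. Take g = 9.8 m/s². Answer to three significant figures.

v ≈ 2.19 m/s

Here I = (2/3)MR², so the shape factor k = I/(MR²) = 2/3.
Rolling without slipping gives ω = v/R, so the total kinetic energy is ½Mv² + ½Iω² = ½(1+k)Mv² = (5/6)Mv².
The vertical drop is h = L sinθ = 1.39 × sin17° = 0.4064 m.
Energy conservation: Mgh = (5/6)Mv², so v = √(2gh/(1+k)) = √(2 × 9.8 × 0.4064 / 1.667) ≈ 2.19 m/s.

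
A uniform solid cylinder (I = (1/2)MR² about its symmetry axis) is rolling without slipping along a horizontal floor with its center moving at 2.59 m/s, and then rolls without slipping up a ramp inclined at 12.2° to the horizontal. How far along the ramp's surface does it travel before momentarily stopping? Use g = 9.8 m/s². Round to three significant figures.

For this body I = (1/2)MR², i.e. k = I/(MR²) = 0.5.
Rolling without slipping gives ω = v/R, so the total kinetic energy is ½Mv² + ½Iω² = ½(1+k)Mv² = (3/4)Mv².
Setting this equal to Mgh gives the vertical rise h = (1+k)v₀²/(2g) = 1.5×2.59²/(2×9.8) = 0.5134 m.
Along the incline, d = h/sinθ = 0.5134/sin12.2° ≈ 2.43 m.

d ≈ 2.43 m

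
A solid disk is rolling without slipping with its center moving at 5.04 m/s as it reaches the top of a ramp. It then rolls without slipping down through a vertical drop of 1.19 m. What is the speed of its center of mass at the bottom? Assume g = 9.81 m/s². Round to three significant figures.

For this body I = (1/2)MR², i.e. k = I/(MR²) = 0.5.
The rolling condition ω = v/R makes the rotational term ½I(v/R)² = ½kMv², so KE_total = ½(1+k)Mv² = (3/4)Mv².
Energy conservation: (3/4)Mv₀² + Mgh = (3/4)Mv², so v² = v₀² + 2gh/(1+k).
v = √(5.04² + 2×9.81×1.19/1.5) = √40.97 ≈ 6.40 m/s.

v ≈ 6.40 m/s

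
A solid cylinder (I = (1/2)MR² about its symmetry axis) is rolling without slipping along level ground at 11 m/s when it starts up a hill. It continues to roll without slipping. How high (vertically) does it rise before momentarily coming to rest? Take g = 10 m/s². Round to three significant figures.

For this body I = (1/2)MR², i.e. k = I/(MR²) = 0.5.
Pure rolling means v = ωR; then KE = ½Mv² + ½I(v/R)² = ½(1+k)Mv² = (3/4)Mv².
All of this converts to potential energy at the highest point: (3/4)Mv₀² = Mgh.
Thus h = (1+k)v₀²/(2g) = 1.5 × 11² / (2 × 10) ≈ 9.08 m.

h ≈ 9.08 m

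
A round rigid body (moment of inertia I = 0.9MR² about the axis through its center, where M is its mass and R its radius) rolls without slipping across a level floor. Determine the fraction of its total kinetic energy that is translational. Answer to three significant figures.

For this body I = 0.9MR², i.e. k = I/(MR²) = 0.9.
Since ω = v/R, the translational part is ½Mv² and the rotational part is ½I(v/R)² = ½kMv²; the total is ½(1+k)Mv².
The translational fraction is therefore 1/(1+k) = 1/1.9 ≈ 0.526.

fraction ≈ 0.526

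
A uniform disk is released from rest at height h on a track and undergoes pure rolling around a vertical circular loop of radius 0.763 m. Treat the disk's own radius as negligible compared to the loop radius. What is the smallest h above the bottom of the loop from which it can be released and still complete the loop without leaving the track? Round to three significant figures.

The moment of inertia is (1/2)MR², giving k ≡ I/(MR²) = 0.5.
At the top of the loop, the minimum-contact condition is Mg = Mv_top²/r, so v_top² = gr.
With ω = v/R, the kinetic energy at speed v is ½(1+k)Mv² = (3/4)Mv².
Energy conservation from release (height h) to the top (height 2r): Mgh = Mg(2r) + (3/4)M·gr.
Thus h_min = 2r + (1+k)r/2 = r(2 + 1.5/2) = 0.763 × 2.75 ≈ 2.10 m.

h_min ≈ 2.10 m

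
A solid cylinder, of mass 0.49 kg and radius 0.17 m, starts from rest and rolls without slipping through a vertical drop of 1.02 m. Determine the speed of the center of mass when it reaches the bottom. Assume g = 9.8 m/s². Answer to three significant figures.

v ≈ 3.65 m/s

With I = (1/2)MR², the ratio k = I/(MR²) is 0.5.
The rolling condition ω = v/R makes the rotational term ½I(v/R)² = ½kMv², so KE_total = ½(1+k)Mv² = (3/4)Mv².
Setting Mgh = (3/4)Mv² gives v = √(2gh/(1+k)) = √(2·9.8·1.02/1.5) ≈ 3.65 m/s.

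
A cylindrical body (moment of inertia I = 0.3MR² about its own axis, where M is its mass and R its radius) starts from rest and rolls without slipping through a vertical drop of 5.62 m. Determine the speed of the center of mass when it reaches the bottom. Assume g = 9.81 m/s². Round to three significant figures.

The moment of inertia is 0.3MR², giving k ≡ I/(MR²) = 0.3.
The rolling condition ω = v/R makes the rotational term ½I(v/R)² = ½kMv², so KE_total = ½(1+k)Mv² = (13/20)Mv².
Setting Mgh = (13/20)Mv² gives v = √(2gh/(1+k)) = √(2·9.81·5.62/1.3) ≈ 9.21 m/s.

v ≈ 9.21 m/s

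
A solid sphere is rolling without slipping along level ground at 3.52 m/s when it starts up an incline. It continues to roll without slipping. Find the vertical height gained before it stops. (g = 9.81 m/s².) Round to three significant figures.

The moment of inertia is (2/5)MR², giving k ≡ I/(MR²) = 0.4.
Pure rolling means v = ωR; then KE = ½Mv² + ½I(v/R)² = ½(1+k)Mv² = (7/10)Mv².
At the top the kinetic energy is zero, so (7/10)Mv₀² = Mgh.
Thus h = (1+k)v₀²/(2g) = 1.4 × 3.52² / (2 × 9.81) ≈ 0.884 m.

h ≈ 0.884 m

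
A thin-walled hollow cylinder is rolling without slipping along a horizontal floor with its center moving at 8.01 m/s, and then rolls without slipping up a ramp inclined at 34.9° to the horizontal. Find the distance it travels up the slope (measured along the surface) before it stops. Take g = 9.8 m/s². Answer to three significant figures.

The moment of inertia is MR², giving k ≡ I/(MR²) = 1.
Pure rolling means v = ωR; then KE = ½Mv² + ½I(v/R)² = ½(1+k)Mv² = Mv².
Setting this equal to Mgh gives the vertical rise h = (1+k)v₀²/(2g) = 2×8.01²/(2×9.8) = 6.547 m.
Along the incline, d = h/sinθ = 6.547/sin34.9° ≈ 11.4 m.

d ≈ 11.4 m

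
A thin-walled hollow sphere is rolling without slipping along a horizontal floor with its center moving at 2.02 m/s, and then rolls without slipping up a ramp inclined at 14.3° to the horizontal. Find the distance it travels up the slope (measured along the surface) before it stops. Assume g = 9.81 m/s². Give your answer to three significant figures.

For this body I = (2/3)MR², i.e. k = I/(MR²) = 2/3.
Since it rolls without slipping, ω = v/R and KE = ½Mv² + ½Iω² = ½(1+k)Mv² = (5/6)Mv².
Setting this equal to Mgh gives the vertical rise h = (1+k)v₀²/(2g) = 1.667×2.02²/(2×9.81) = 0.3466 m.
Along the incline, d = h/sinθ = 0.3466/sin14.3° ≈ 1.40 m.

d ≈ 1.40 m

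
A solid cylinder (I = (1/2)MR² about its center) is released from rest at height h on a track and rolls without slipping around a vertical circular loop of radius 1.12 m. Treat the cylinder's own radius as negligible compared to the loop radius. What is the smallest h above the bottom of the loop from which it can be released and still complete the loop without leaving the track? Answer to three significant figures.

For this body I = (1/2)MR², i.e. k = I/(MR²) = 0.5.
At the top, contact is just lost when gravity alone supplies the centripetal force: Mg = Mv_top²/r, i.e. v_top² = gr.
With ω = v/R, the kinetic energy at speed v is ½(1+k)Mv² = (3/4)Mv².
Energy conservation from release (height h) to the top (height 2r): Mgh = Mg(2r) + (3/4)M·gr.
Thus h_min = 2r + (1+k)r/2 = r(2 + 1.5/2) = 1.12 × 2.75 ≈ 3.08 m.

h_min ≈ 3.08 m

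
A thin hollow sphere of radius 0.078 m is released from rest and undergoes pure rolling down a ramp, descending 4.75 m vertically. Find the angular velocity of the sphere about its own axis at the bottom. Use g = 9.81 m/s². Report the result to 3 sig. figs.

With I = (2/3)MR², the ratio k = I/(MR²) is 2/3.
Rolling without slipping gives ω = v/R, so the total kinetic energy is ½Mv² + ½Iω² = ½(1+k)Mv² = (5/6)Mv².
Energy conservation Mgh = ½(1+k)Mv² gives v = √(2gh/(1+k)) = √(2 × 9.81 × 4.75 / 1.667) = 7.478 m/s.
Then ω = v/R = 7.478 / 0.078 ≈ 95.9 rad/s.

ω ≈ 95.9 rad/s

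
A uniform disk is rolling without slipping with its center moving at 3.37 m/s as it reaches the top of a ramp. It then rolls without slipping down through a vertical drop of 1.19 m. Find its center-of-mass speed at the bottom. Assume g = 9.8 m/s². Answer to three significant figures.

v ≈ 5.19 m/s

With I = (1/2)MR², the ratio k = I/(MR²) is 0.5.
Since it rolls without slipping, ω = v/R and KE = ½Mv² + ½Iω² = ½(1+k)Mv² = (3/4)Mv².
Conserving energy between top and bottom: (3/4)Mv² = (3/4)Mv₀² + Mgh, hence v² = v₀² + 2gh/(1+k).
v = √(3.37² + 2×9.8×1.19/1.5) = √26.91 ≈ 5.19 m/s.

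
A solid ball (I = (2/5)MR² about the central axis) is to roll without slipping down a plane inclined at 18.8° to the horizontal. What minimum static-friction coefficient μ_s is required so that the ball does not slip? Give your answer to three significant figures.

μ_min ≈ 0.0973

Here I = (2/5)MR², so the shape factor k = I/(MR²) = 0.4.
Newton's second law down the slope: Mg sinθ − f = Ma. The torque equation fR = Iα (with α = a/R) gives f = kMa.
These give a = g sinθ/(1+k) and the required friction f = kMg sinθ/(1+k).
The normal force is N = Mg cosθ, so μ_min = f/N = k tanθ/(1+k).
μ_min = 0.4 × tan18.8° / 1.4 ≈ 0.0973.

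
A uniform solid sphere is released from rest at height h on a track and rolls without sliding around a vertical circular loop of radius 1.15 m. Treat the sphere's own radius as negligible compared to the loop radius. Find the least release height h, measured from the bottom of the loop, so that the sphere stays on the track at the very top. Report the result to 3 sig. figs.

With I = (2/5)MR², the ratio k = I/(MR²) is 0.4.
At the top, contact is just lost when gravity alone supplies the centripetal force: Mg = Mv_top²/r, i.e. v_top² = gr.
With ω = v/R, the kinetic energy at speed v is ½(1+k)Mv² = (7/10)Mv².
Energy conservation from release (height h) to the top (height 2r): Mgh = Mg(2r) + (7/10)M·gr.
Thus h_min = 2r + (1+k)r/2 = r(2 + 1.4/2) = 1.15 × 2.7 ≈ 3.11 m.

h_min ≈ 3.11 m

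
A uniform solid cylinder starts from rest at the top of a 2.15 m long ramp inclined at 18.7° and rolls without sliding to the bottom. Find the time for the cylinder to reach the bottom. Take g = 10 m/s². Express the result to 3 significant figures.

Here I = (1/2)MR², so the shape factor k = I/(MR²) = 0.5.
Translational: Mg sinθ − f = Ma. Rotational about the CM: fR = Iα = kMRa, so f = kMa.
Hence a = g sinθ/(1+k) = 10×sin18.7°/1.5 = 2.137 m/s².
With constant a from rest, t = √(2L/a) = √(2·2.15/2.137) ≈ 1.42 s.

t ≈ 1.42 s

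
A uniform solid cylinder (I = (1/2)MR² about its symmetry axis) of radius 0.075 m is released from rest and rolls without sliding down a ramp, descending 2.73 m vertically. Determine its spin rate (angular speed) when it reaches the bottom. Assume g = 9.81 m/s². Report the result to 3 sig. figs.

ω ≈ 79.7 rad/s

With I = (1/2)MR², the ratio k = I/(MR²) is 0.5.
Rolling without slipping gives ω = v/R, so the total kinetic energy is ½Mv² + ½Iω² = ½(1+k)Mv² = (3/4)Mv².
Energy conservation Mgh = ½(1+k)Mv² gives v = √(2gh/(1+k)) = √(2 × 9.81 × 2.73 / 1.5) = 5.976 m/s.
The angular speed follows from ω = v/R = 5.976/0.075 ≈ 79.7 rad/s.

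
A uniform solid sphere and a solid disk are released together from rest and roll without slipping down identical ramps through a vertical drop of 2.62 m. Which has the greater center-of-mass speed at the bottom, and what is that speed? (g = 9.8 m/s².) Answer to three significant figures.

the uniform solid sphere, at v ≈ 6.06 m/s

For rolling without slipping, Mgh = ½(1+k)Mv² where k = I/(MR²), so v = √(2gh/(1+k)).
Uniform solid sphere: k = 0.4, giving v = √(2×9.8×2.62/1.4) = 6.056 m/s.
Solid disk: k = 0.5, giving v = √(2×9.8×2.62/1.5) = 5.851 m/s.
The smaller k wins: the uniform solid sphere, at ≈ 6.06 m/s.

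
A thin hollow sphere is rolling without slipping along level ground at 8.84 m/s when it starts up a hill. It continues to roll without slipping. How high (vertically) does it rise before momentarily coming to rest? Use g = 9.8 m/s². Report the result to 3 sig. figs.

Here I = (2/3)MR², so the shape factor k = I/(MR²) = 2/3.
The rolling condition ω = v/R makes the rotational term ½I(v/R)² = ½kMv², so KE_total = ½(1+k)Mv² = (5/6)Mv².
All of this converts to potential energy at the highest point: (5/6)Mv₀² = Mgh.
Thus h = (1+k)v₀²/(2g) = 1.667 × 8.84² / (2 × 9.8) ≈ 6.65 m.

h ≈ 6.65 m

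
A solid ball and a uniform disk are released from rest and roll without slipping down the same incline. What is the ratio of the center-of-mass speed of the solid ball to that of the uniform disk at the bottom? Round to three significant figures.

v_ratio ≈ 1.04

Each satisfies Mgh = ½(1+k)Mv² with k = I/(MR²), so v ∝ 1/√(1+k).
For the solid ball k = 0.4; for the uniform disk k = 0.5.
v₁/v₂ = √((1+k₂)/(1+k₁)) = √(1.5/1.4) ≈ 1.04.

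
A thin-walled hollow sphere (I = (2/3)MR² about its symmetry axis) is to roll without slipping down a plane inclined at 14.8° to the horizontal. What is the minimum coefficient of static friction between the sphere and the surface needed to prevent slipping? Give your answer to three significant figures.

μ_min ≈ 0.106

For this body I = (2/3)MR², i.e. k = I/(MR²) = 2/3.
Translational: Mg sinθ − f = Ma. Rotational about the CM: fR = Iα = kMRa, so f = kMa.
These give a = g sinθ/(1+k) and the required friction f = kMg sinθ/(1+k).
With N = Mg cosθ, the no-slip condition f ≤ μN gives μ_min = f/N = k tanθ/(1+k).
μ_min = (2/3) × tan14.8° / 1.667 ≈ 0.106.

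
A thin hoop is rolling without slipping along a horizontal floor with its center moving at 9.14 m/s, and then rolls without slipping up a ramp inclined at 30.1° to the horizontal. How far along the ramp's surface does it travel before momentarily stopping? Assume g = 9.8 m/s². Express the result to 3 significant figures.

For this body I = MR², i.e. k = I/(MR²) = 1.
Since it rolls without slipping, ω = v/R and KE = ½Mv² + ½Iω² = ½(1+k)Mv² = Mv².
Setting this equal to Mgh gives the vertical rise h = (1+k)v₀²/(2g) = 2×9.14²/(2×9.8) = 8.524 m.
The distance along the slope is d = h/sinθ = 8.524/sin30.1° ≈ 17.0 m.

d ≈ 17.0 m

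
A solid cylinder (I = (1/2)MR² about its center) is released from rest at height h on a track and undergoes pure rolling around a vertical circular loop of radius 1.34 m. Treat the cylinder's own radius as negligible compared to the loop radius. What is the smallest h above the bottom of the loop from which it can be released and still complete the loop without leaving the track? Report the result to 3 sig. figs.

h_min ≈ 3.69 m

Here I = (1/2)MR², so the shape factor k = I/(MR²) = 0.5.
At the top of the loop, the minimum-contact condition is Mg = Mv_top²/r, so v_top² = gr.
With ω = v/R, the kinetic energy at speed v is ½(1+k)Mv² = (3/4)Mv².
Energy conservation from release (height h) to the top (height 2r): Mgh = Mg(2r) + (3/4)M·gr.
Thus h_min = 2r + (1+k)r/2 = r(2 + 1.5/2) = 1.34 × 2.75 ≈ 3.69 m.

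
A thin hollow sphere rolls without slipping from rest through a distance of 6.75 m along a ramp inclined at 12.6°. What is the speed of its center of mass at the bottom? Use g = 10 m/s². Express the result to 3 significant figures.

v ≈ 4.20 m/s

Here I = (2/3)MR², so the shape factor k = I/(MR²) = 2/3.
Since it rolls without slipping, ω = v/R and KE = ½Mv² + ½Iω² = ½(1+k)Mv² = (5/6)Mv².
The vertical drop is h = L sinθ = 6.75 × sin12.6° = 1.472 m.
Setting Mgh = (5/6)Mv² gives v = √(2gh/(1+k)) = √(2·10·1.472/1.667) ≈ 4.20 m/s.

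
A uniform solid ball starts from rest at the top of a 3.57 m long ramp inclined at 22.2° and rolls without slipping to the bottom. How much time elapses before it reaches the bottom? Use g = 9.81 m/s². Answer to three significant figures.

t ≈ 1.64 s

With I = (2/5)MR², the ratio k = I/(MR²) is 0.4.
Newton's second law down the slope: Mg sinθ − f = Ma. The torque equation fR = Iα (with α = a/R) gives f = kMa.
Hence a = g sinθ/(1+k) = 9.81×sin22.2°/1.4 = 2.648 m/s².
With constant a from rest, t = √(2L/a) = √(2·3.57/2.648) ≈ 1.64 s.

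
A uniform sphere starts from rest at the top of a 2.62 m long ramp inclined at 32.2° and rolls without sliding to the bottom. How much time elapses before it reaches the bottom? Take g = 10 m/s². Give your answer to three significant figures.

The moment of inertia is (2/5)MR², giving k ≡ I/(MR²) = 0.4.
Newton's second law down the slope: Mg sinθ − f = Ma. The torque equation fR = Iα (with α = a/R) gives f = kMa.
Hence a = g sinθ/(1+k) = 10×sin32.2°/1.4 = 3.806 m/s².
Starting from rest, L = ½at², so t = √(2L/a) = √(2×2.62/3.806) ≈ 1.17 s.

t ≈ 1.17 s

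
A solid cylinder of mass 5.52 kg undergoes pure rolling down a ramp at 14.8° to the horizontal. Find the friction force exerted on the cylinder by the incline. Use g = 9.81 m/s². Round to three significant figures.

The moment of inertia is (1/2)MR², giving k ≡ I/(MR²) = 0.5.
Newton's second law down the slope: Mg sinθ − f = Ma. The torque equation fR = Iα (with α = a/R) gives f = kMa.
Combining, a = g sinθ/(1+k) and f = kMa = kMg sinθ/(1+k).
f = 0.5 × 5.52 × 9.81 × sin14.8° / 1.5 ≈ 4.61 N.

f ≈ 4.61 N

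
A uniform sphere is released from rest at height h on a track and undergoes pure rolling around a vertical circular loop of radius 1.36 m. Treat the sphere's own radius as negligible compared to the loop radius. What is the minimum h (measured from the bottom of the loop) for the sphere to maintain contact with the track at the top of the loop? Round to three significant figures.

h_min ≈ 3.67 m

With I = (2/5)MR², the ratio k = I/(MR²) is 0.4.
At the top of the loop, the minimum-contact condition is Mg = Mv_top²/r, so v_top² = gr.
With ω = v/R, the kinetic energy at speed v is ½(1+k)Mv² = (7/10)Mv².
Energy conservation from release (height h) to the top (height 2r): Mgh = Mg(2r) + (7/10)M·gr.
Thus h_min = 2r + (1+k)r/2 = r(2 + 1.4/2) = 1.36 × 2.7 ≈ 3.67 m.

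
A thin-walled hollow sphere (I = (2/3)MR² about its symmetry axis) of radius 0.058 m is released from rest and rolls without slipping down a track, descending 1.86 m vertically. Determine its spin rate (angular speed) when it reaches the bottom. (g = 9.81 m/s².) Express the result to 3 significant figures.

The moment of inertia is (2/3)MR², giving k ≡ I/(MR²) = 2/3.
Pure rolling means v = ωR; then KE = ½Mv² + ½I(v/R)² = ½(1+k)Mv² = (5/6)Mv².
Energy conservation Mgh = ½(1+k)Mv² gives v = √(2gh/(1+k)) = √(2 × 9.81 × 1.86 / 1.667) = 4.679 m/s.
The angular speed follows from ω = v/R = 4.679/0.058 ≈ 80.7 rad/s.

ω ≈ 80.7 rad/s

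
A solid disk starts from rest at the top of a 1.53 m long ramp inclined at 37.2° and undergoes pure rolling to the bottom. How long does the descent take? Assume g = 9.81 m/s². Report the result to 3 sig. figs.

Here I = (1/2)MR², so the shape factor k = I/(MR²) = 0.5.
Along the incline Mg sinθ − f = Ma, and torque about the center fR = Iα = kMR²(a/R) gives f = kMa.
Hence a = g sinθ/(1+k) = 9.81×sin37.2°/1.5 = 3.954 m/s².
With constant a from rest, t = √(2L/a) = √(2·1.53/3.954) ≈ 0.880 s.

t ≈ 0.880 s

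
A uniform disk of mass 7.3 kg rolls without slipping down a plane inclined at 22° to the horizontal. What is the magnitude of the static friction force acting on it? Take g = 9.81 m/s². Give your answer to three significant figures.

f ≈ 8.94 N

With I = (1/2)MR², the ratio k = I/(MR²) is 0.5.
Translational: Mg sinθ − f = Ma. Rotational about the CM: fR = Iα = kMRa, so f = kMa.
Combining, a = g sinθ/(1+k) and f = kMa = kMg sinθ/(1+k).
f = 0.5 × 7.3 × 9.81 × sin22° / 1.5 ≈ 8.94 N.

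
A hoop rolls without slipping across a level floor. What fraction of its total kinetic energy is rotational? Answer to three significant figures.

fraction ≈ 0.500

Here I = MR², so the shape factor k = I/(MR²) = 1.
Since ω = v/R, the translational part is ½Mv² and the rotational part is ½I(v/R)² = ½kMv²; the total is ½(1+k)Mv².
The rotational fraction is therefore k/(1+k) = 1/2 ≈ 0.500.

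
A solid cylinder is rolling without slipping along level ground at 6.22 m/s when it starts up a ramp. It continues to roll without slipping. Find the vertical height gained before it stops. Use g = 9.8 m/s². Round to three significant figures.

Here I = (1/2)MR², so the shape factor k = I/(MR²) = 0.5.
Since it rolls without slipping, ω = v/R and KE = ½Mv² + ½Iω² = ½(1+k)Mv² = (3/4)Mv².
All of this converts to potential energy at the highest point: (3/4)Mv₀² = Mgh.
Thus h = (1+k)v₀²/(2g) = 1.5 × 6.22² / (2 × 9.8) ≈ 2.96 m.

h ≈ 2.96 m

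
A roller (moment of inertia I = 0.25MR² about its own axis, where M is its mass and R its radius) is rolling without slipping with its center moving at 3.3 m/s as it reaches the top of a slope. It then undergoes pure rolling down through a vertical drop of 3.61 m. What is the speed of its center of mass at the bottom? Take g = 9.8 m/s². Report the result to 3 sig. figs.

Here I = 0.25MR², so the shape factor k = I/(MR²) = 0.25.
Pure rolling means v = ωR; then KE = ½Mv² + ½I(v/R)² = ½(1+k)Mv² = (5/8)Mv².
Energy conservation: (5/8)Mv₀² + Mgh = (5/8)Mv², so v² = v₀² + 2gh/(1+k).
v = √(3.3² + 2×9.8×3.61/1.25) = √67.49 ≈ 8.22 m/s.

v ≈ 8.22 m/s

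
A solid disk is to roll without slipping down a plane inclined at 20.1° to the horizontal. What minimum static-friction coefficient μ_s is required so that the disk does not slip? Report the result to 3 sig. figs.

For this body I = (1/2)MR², i.e. k = I/(MR²) = 0.5.
Newton's second law down the slope: Mg sinθ − f = Ma. The torque equation fR = Iα (with α = a/R) gives f = kMa.
These give a = g sinθ/(1+k) and the required friction f = kMg sinθ/(1+k).
With N = Mg cosθ, the no-slip condition f ≤ μN gives μ_min = f/N = k tanθ/(1+k).
μ_min = 0.5 × tan20.1° / 1.5 ≈ 0.122.

μ_min ≈ 0.122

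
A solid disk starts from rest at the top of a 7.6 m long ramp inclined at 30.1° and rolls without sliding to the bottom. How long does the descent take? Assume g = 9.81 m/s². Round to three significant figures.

t ≈ 2.15 s

Here I = (1/2)MR², so the shape factor k = I/(MR²) = 0.5.
Translational: Mg sinθ − f = Ma. Rotational about the CM: fR = Iα = kMRa, so f = kMa.
Hence a = g sinθ/(1+k) = 9.81×sin30.1°/1.5 = 3.28 m/s².
Starting from rest, L = ½at², so t = √(2L/a) = √(2×7.6/3.28) ≈ 2.15 s.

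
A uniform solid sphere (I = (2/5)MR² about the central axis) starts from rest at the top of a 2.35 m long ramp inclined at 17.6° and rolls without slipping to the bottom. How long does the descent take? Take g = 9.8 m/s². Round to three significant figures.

For this body I = (2/5)MR², i.e. k = I/(MR²) = 0.4.
Translational: Mg sinθ − f = Ma. Rotational about the CM: fR = Iα = kMRa, so f = kMa.
Hence a = g sinθ/(1+k) = 9.8×sin17.6°/1.4 = 2.117 m/s².
With constant a from rest, t = √(2L/a) = √(2·2.35/2.117) ≈ 1.49 s.

t ≈ 1.49 s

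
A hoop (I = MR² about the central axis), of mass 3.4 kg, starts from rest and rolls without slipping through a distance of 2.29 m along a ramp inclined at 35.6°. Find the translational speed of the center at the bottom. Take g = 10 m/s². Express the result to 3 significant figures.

For this body I = MR², i.e. k = I/(MR²) = 1.
Rolling without slipping gives ω = v/R, so the total kinetic energy is ½Mv² + ½Iω² = ½(1+k)Mv² = Mv².
The vertical drop is h = L sinθ = 2.29 × sin35.6° = 1.333 m.
Energy conservation: Mgh = Mv², so v = √(2gh/(1+k)) = √(2 × 10 × 1.333 / 2) ≈ 3.65 m/s.

v ≈ 3.65 m/s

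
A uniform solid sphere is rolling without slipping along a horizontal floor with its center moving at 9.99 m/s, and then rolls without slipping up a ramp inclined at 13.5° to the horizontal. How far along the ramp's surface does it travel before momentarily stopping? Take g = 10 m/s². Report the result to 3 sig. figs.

d ≈ 29.9 m

The moment of inertia is (2/5)MR², giving k ≡ I/(MR²) = 0.4.
The rolling condition ω = v/R makes the rotational term ½I(v/R)² = ½kMv², so KE_total = ½(1+k)Mv² = (7/10)Mv².
Setting this equal to Mgh gives the vertical rise h = (1+k)v₀²/(2g) = 1.4×9.99²/(2×10) = 6.986 m.
Along the incline, d = h/sinθ = 6.986/sin13.5° ≈ 29.9 m.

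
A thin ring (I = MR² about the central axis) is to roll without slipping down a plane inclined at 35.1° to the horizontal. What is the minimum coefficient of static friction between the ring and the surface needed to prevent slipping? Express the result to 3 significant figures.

For this body I = MR², i.e. k = I/(MR²) = 1.
Along the incline Mg sinθ − f = Ma, and torque about the center fR = Iα = kMR²(a/R) gives f = kMa.
These give a = g sinθ/(1+k) and the required friction f = kMg sinθ/(1+k).
The normal force is N = Mg cosθ, so μ_min = f/N = k tanθ/(1+k).
μ_min = 1 × tan35.1° / 2 ≈ 0.351.

μ_min ≈ 0.351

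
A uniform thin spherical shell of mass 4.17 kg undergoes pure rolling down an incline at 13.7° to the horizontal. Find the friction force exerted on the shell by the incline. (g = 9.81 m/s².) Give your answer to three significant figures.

With I = (2/3)MR², the ratio k = I/(MR²) is 2/3.
Along the incline Mg sinθ − f = Ma, and torque about the center fR = Iα = kMR²(a/R) gives f = kMa.
Combining, a = g sinθ/(1+k) and f = kMa = kMg sinθ/(1+k).
f = (2/3) × 4.17 × 9.81 × sin13.7° / 1.667 ≈ 3.88 N.

f ≈ 3.88 N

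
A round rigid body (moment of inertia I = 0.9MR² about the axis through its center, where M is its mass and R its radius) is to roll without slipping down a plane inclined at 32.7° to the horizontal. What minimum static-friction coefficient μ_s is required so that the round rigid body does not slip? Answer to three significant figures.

μ_min ≈ 0.304

With I = 0.9MR², the ratio k = I/(MR²) is 0.9.
Translational: Mg sinθ − f = Ma. Rotational about the CM: fR = Iα = kMRa, so f = kMa.
These give a = g sinθ/(1+k) and the required friction f = kMg sinθ/(1+k).
The normal force is N = Mg cosθ, so μ_min = f/N = k tanθ/(1+k).
μ_min = 0.9 × tan32.7° / 1.9 ≈ 0.304.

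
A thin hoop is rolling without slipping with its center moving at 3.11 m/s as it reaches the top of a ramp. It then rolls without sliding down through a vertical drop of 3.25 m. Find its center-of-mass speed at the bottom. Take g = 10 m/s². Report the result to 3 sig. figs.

v ≈ 6.49 m/s

For this body I = MR², i.e. k = I/(MR²) = 1.
Rolling without slipping gives ω = v/R, so the total kinetic energy is ½Mv² + ½Iω² = ½(1+k)Mv² = Mv².
Energy conservation: Mv₀² + Mgh = Mv², so v² = v₀² + 2gh/(1+k).
v = √(3.11² + 2×10×3.25/2) = √42.17 ≈ 6.49 m/s.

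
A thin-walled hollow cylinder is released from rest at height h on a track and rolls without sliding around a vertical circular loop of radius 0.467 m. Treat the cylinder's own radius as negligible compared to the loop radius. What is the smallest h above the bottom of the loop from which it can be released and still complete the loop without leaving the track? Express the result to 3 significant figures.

h_min ≈ 1.40 m

With I = MR², the ratio k = I/(MR²) is 1.
At the top, contact is just lost when gravity alone supplies the centripetal force: Mg = Mv_top²/r, i.e. v_top² = gr.
With ω = v/R, the kinetic energy at speed v is ½(1+k)Mv² = Mv².
Energy conservation from release (height h) to the top (height 2r): Mgh = Mg(2r) + M·gr.
Thus h_min = 2r + (1+k)r/2 = r(2 + 2/2) = 0.467 × 3 ≈ 1.40 m.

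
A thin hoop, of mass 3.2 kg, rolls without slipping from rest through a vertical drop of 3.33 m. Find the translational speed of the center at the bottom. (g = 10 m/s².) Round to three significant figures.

For this body I = MR², i.e. k = I/(MR²) = 1.
The rolling condition ω = v/R makes the rotational term ½I(v/R)² = ½kMv², so KE_total = ½(1+k)Mv² = Mv².
Energy conservation: Mgh = Mv², so v = √(2gh/(1+k)) = √(2 × 10 × 3.33 / 2) ≈ 5.77 m/s.

v ≈ 5.77 m/s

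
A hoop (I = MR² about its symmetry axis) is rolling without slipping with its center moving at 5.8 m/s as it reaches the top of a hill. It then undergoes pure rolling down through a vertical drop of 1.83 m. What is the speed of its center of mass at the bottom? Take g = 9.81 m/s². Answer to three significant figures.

Here I = MR², so the shape factor k = I/(MR²) = 1.
Rolling without slipping gives ω = v/R, so the total kinetic energy is ½Mv² + ½Iω² = ½(1+k)Mv² = Mv².
Energy conservation: Mv₀² + Mgh = Mv², so v² = v₀² + 2gh/(1+k).
v = √(5.8² + 2×9.81×1.83/2) = √51.59 ≈ 7.18 m/s.

v ≈ 7.18 m/s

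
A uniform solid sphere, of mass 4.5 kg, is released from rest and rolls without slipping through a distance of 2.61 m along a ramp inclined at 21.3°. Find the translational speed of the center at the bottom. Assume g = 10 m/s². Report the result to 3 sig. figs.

With I = (2/5)MR², the ratio k = I/(MR²) is 0.4.
Rolling without slipping gives ω = v/R, so the total kinetic energy is ½Mv² + ½Iω² = ½(1+k)Mv² = (7/10)Mv².
The vertical drop is h = L sinθ = 2.61 × sin21.3° = 0.9481 m.
Energy conservation: Mgh = (7/10)Mv², so v = √(2gh/(1+k)) = √(2 × 10 × 0.9481 / 1.4) ≈ 3.68 m/s.

v ≈ 3.68 m/s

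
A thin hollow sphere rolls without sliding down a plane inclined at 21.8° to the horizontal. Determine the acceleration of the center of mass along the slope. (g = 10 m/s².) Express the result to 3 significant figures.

a ≈ 2.23 m/s²

For this body I = (2/3)MR², i.e. k = I/(MR²) = 2/3.
Translational: Mg sinθ − f = Ma. Rotational about the CM: fR = Iα = kMRa, so f = kMa.
Eliminating f: Mg sinθ = (1+k)Ma, so a = g sinθ/(1+k) = 10 × sin21.8° / 1.667 ≈ 2.23 m/s².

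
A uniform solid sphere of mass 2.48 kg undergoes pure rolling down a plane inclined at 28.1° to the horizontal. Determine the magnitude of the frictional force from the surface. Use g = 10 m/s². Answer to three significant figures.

The moment of inertia is (2/5)MR², giving k ≡ I/(MR²) = 0.4.
Translational: Mg sinθ − f = Ma. Rotational about the CM: fR = Iα = kMRa, so f = kMa.
Combining, a = g sinθ/(1+k) and f = kMa = kMg sinθ/(1+k).
f = 0.4 × 2.48 × 10 × sin28.1° / 1.4 ≈ 3.34 N.

f ≈ 3.34 N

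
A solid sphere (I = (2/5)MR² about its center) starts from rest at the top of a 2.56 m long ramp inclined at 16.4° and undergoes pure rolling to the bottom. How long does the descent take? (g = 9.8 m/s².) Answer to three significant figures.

With I = (2/5)MR², the ratio k = I/(MR²) is 0.4.
Newton's second law down the slope: Mg sinθ − f = Ma. The torque equation fR = Iα (with α = a/R) gives f = kMa.
Hence a = g sinθ/(1+k) = 9.8×sin16.4°/1.4 = 1.976 m/s².
Starting from rest, L = ½at², so t = √(2L/a) = √(2×2.56/1.976) ≈ 1.61 s.

t ≈ 1.61 s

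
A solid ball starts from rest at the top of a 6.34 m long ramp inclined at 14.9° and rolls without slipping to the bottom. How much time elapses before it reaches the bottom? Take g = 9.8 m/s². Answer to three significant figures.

t ≈ 2.65 s

With I = (2/5)MR², the ratio k = I/(MR²) is 0.4.
Translational: Mg sinθ − f = Ma. Rotational about the CM: fR = Iα = kMRa, so f = kMa.
Hence a = g sinθ/(1+k) = 9.8×sin14.9°/1.4 = 1.8 m/s².
With constant a from rest, t = √(2L/a) = √(2·6.34/1.8) ≈ 2.65 s.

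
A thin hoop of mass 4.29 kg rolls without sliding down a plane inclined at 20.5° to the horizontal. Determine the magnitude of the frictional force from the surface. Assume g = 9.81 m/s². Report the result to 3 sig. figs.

f ≈ 7.37 N

With I = MR², the ratio k = I/(MR²) is 1.
Along the incline Mg sinθ − f = Ma, and torque about the center fR = Iα = kMR²(a/R) gives f = kMa.
Combining, a = g sinθ/(1+k) and f = kMa = kMg sinθ/(1+k).
f = 1 × 4.29 × 9.81 × sin20.5° / 2 ≈ 7.37 N.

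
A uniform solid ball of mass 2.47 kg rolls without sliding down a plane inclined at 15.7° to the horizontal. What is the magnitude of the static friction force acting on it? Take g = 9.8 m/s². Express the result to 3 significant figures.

f ≈ 1.87 N

The moment of inertia is (2/5)MR², giving k ≡ I/(MR²) = 0.4.
Newton's second law down the slope: Mg sinθ − f = Ma. The torque equation fR = Iα (with α = a/R) gives f = kMa.
Combining, a = g sinθ/(1+k) and f = kMa = kMg sinθ/(1+k).
f = 0.4 × 2.47 × 9.8 × sin15.7° / 1.4 ≈ 1.87 N.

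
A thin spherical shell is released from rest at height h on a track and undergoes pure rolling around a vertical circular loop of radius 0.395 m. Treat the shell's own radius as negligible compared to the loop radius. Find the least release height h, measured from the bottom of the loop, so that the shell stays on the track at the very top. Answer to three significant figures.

Here I = (2/3)MR², so the shape factor k = I/(MR²) = 2/3.
At the top, contact is just lost when gravity alone supplies the centripetal force: Mg = Mv_top²/r, i.e. v_top² = gr.
With ω = v/R, the kinetic energy at speed v is ½(1+k)Mv² = (5/6)Mv².
Energy conservation from release (height h) to the top (height 2r): Mgh = Mg(2r) + (5/6)M·gr.
Thus h_min = 2r + (1+k)r/2 = r(2 + 1.667/2) = 0.395 × 2.833 ≈ 1.12 m.

h_min ≈ 1.12 m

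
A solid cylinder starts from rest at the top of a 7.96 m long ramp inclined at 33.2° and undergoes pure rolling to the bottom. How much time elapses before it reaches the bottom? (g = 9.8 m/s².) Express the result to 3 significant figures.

Here I = (1/2)MR², so the shape factor k = I/(MR²) = 0.5.
Newton's second law down the slope: Mg sinθ − f = Ma. The torque equation fR = Iα (with α = a/R) gives f = kMa.
Hence a = g sinθ/(1+k) = 9.8×sin33.2°/1.5 = 3.577 m/s².
Starting from rest, L = ½at², so t = √(2L/a) = √(2×7.96/3.577) ≈ 2.11 s.

t ≈ 2.11 s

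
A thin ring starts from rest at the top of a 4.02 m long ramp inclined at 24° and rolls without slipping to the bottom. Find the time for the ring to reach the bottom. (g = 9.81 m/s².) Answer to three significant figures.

t ≈ 2.01 s

Here I = MR², so the shape factor k = I/(MR²) = 1.
Newton's second law down the slope: Mg sinθ − f = Ma. The torque equation fR = Iα (with α = a/R) gives f = kMa.
Hence a = g sinθ/(1+k) = 9.81×sin24°/2 = 1.995 m/s².
With constant a from rest, t = √(2L/a) = √(2·4.02/1.995) ≈ 2.01 s.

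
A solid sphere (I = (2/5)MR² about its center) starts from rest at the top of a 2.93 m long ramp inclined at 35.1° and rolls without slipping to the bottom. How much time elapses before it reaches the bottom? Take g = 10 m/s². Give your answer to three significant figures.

With I = (2/5)MR², the ratio k = I/(MR²) is 0.4.
Along the incline Mg sinθ − f = Ma, and torque about the center fR = Iα = kMR²(a/R) gives f = kMa.
Hence a = g sinθ/(1+k) = 10×sin35.1°/1.4 = 4.107 m/s².
With constant a from rest, t = √(2L/a) = √(2·2.93/4.107) ≈ 1.19 s.

t ≈ 1.19 s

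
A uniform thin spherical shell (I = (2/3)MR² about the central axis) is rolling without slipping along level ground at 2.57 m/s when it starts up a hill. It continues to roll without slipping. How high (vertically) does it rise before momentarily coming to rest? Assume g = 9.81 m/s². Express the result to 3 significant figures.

With I = (2/3)MR², the ratio k = I/(MR²) is 2/3.
Rolling without slipping gives ω = v/R, so the total kinetic energy is ½Mv² + ½Iω² = ½(1+k)Mv² = (5/6)Mv².
All of this converts to potential energy at the highest point: (5/6)Mv₀² = Mgh.
Thus h = (1+k)v₀²/(2g) = 1.667 × 2.57² / (2 × 9.81) ≈ 0.561 m.

h ≈ 0.561 m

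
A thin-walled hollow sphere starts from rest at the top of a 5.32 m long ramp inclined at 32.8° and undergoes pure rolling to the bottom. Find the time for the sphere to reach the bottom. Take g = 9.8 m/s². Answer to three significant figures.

With I = (2/3)MR², the ratio k = I/(MR²) is 2/3.
Translational: Mg sinθ − f = Ma. Rotational about the CM: fR = Iα = kMRa, so f = kMa.
Hence a = g sinθ/(1+k) = 9.8×sin32.8°/1.667 = 3.185 m/s².
With constant a from rest, t = √(2L/a) = √(2·5.32/3.185) ≈ 1.83 s.

t ≈ 1.83 s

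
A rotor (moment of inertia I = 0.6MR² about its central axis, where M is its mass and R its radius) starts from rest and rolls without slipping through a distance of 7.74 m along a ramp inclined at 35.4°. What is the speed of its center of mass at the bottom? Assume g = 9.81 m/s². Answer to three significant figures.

With I = 0.6MR², the ratio k = I/(MR²) is 0.6.
Pure rolling means v = ωR; then KE = ½Mv² + ½I(v/R)² = ½(1+k)Mv² = (4/5)Mv².
The vertical drop is h = L sinθ = 7.74 × sin35.4° = 4.484 m.
Energy conservation: Mgh = (4/5)Mv², so v = √(2gh/(1+k)) = √(2 × 9.81 × 4.484 / 1.6) ≈ 7.41 m/s.

v ≈ 7.41 m/s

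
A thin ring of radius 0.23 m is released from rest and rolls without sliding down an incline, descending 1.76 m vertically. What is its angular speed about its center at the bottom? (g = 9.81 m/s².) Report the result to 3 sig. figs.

ω ≈ 18.1 rad/s

With I = MR², the ratio k = I/(MR²) is 1.
Pure rolling means v = ωR; then KE = ½Mv² + ½I(v/R)² = ½(1+k)Mv² = Mv².
Energy conservation Mgh = ½(1+k)Mv² gives v = √(2gh/(1+k)) = √(2 × 9.81 × 1.76 / 2) = 4.155 m/s.
Then ω = v/R = 4.155 / 0.23 ≈ 18.1 rad/s.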